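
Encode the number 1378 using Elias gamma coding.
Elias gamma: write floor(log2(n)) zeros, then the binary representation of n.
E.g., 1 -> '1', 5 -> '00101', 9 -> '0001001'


num_bits = floor(log2(1378)) + 1 = 11
leading_zeros = num_bits - 1 = 10
binary(1378) = 10101100010

Elias gamma(1378) = '0000000000' + '10101100010' = 000000000010101100010 (21 bits)


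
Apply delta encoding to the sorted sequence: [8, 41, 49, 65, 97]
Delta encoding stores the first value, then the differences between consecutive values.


First value: 8
Deltas:
  41 - 8 = 33
  49 - 41 = 8
  65 - 49 = 16
  97 - 65 = 32


Delta encoded: [8, 33, 8, 16, 32]


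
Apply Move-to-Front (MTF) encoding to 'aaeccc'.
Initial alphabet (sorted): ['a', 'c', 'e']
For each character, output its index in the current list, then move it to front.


MTF encoding:
'a': index 0 in ['a', 'c', 'e'] -> ['a', 'c', 'e']
'a': index 0 in ['a', 'c', 'e'] -> ['a', 'c', 'e']
'e': index 2 in ['a', 'c', 'e'] -> ['e', 'a', 'c']
'c': index 2 in ['e', 'a', 'c'] -> ['c', 'e', 'a']
'c': index 0 in ['c', 'e', 'a'] -> ['c', 'e', 'a']
'c': index 0 in ['c', 'e', 'a'] -> ['c', 'e', 'a']


Output: [0, 0, 2, 2, 0, 0]


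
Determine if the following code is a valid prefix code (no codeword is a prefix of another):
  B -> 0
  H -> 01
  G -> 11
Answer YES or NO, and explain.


Checking each pair (does one codeword prefix another?):
  B='0' vs H='01': prefix -- VIOLATION

NO -- this is NOT a valid prefix code. B (0) is a prefix of H (01).


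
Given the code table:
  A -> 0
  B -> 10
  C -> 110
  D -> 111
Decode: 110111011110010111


Decoding:
110 -> C
111 -> D
0 -> A
111 -> D
10 -> B
0 -> A
10 -> B
111 -> D


Result: CDADBABD


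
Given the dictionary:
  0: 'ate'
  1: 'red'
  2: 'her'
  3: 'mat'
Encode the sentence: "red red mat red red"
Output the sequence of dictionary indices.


Look up each word in the dictionary:
  'red' -> 1
  'red' -> 1
  'mat' -> 3
  'red' -> 1
  'red' -> 1

Encoded: [1, 1, 3, 1, 1]


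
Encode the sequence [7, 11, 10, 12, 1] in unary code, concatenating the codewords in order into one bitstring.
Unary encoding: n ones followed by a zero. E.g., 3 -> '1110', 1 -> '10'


Encode each number as n ones followed by a terminating 0:
  7 -> 11111110 (8 bits)
  11 -> 111111111110 (12 bits)
  10 -> 11111111110 (11 bits)
  12 -> 1111111111110 (13 bits)
  1 -> 10 (2 bits)
Total length = 8 + 12 + 11 + 13 + 2 = 46 bits.

Unary([7, 11, 10, 12, 1]) = 1111111011111111111011111111110111111111111010 (46 bits)


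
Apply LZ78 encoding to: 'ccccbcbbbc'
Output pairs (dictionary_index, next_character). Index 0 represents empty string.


LZ78 encoding steps:
Dictionary: {0: ''}
Step 1: w='' (idx 0), next='c' -> output (0, 'c'), add 'c' as idx 1
Step 2: w='c' (idx 1), next='c' -> output (1, 'c'), add 'cc' as idx 2
Step 3: w='c' (idx 1), next='b' -> output (1, 'b'), add 'cb' as idx 3
Step 4: w='cb' (idx 3), next='b' -> output (3, 'b'), add 'cbb' as idx 4
Step 5: w='' (idx 0), next='b' -> output (0, 'b'), add 'b' as idx 5
Step 6: w='c' (idx 1), end of input -> output (1, '')


Encoded: [(0, 'c'), (1, 'c'), (1, 'b'), (3, 'b'), (0, 'b'), (1, '')]


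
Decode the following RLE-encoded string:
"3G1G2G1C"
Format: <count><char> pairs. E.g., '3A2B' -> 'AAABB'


Expanding each <count><char> pair:
  3G -> 'GGG'
  1G -> 'G'
  2G -> 'GG'
  1C -> 'C'

Decoded = GGGGGGC


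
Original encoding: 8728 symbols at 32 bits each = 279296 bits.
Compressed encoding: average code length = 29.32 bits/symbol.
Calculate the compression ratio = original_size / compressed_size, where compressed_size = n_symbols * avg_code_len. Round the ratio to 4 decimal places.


original_size = n_symbols * orig_bits = 8728 * 32 = 279296 bits
compressed_size = n_symbols * avg_code_len = 8728 * 29.32 = 255904.96 bits
ratio = original_size / compressed_size = 279296 / 255904.96 = 1.0914

Compression ratio = 1.0914


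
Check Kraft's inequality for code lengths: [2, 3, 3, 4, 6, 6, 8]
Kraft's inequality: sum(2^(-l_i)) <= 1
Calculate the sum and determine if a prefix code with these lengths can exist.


Sum = 2^(-2) + 2^(-3) + 2^(-3) + 2^(-4) + 2^(-6) + 2^(-6) + 2^(-8)
    = 0.25 + 0.125 + 0.125 + 0.0625 + 0.015625 + 0.015625 + 0.00390625
    = 153/256 = 0.59765625
Since 0.59765625 <= 1, Kraft's inequality IS satisfied.
A prefix code with these lengths CAN exist.

Kraft sum = 0.59765625. Satisfied.


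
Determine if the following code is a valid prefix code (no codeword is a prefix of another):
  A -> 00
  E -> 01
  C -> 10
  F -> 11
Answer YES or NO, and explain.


Checking each pair (does one codeword prefix another?):
  A='00' vs E='01': no prefix
  A='00' vs C='10': no prefix
  A='00' vs F='11': no prefix
  E='01' vs A='00': no prefix
  E='01' vs C='10': no prefix
  E='01' vs F='11': no prefix
  C='10' vs A='00': no prefix
  C='10' vs E='01': no prefix
  C='10' vs F='11': no prefix
  F='11' vs A='00': no prefix
  F='11' vs E='01': no prefix
  F='11' vs C='10': no prefix
No violation found over all pairs.

YES -- this is a valid prefix code. No codeword is a prefix of any other codeword.


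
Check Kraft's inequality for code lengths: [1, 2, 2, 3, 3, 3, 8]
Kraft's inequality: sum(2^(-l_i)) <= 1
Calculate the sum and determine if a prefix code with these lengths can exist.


Sum = 2^(-1) + 2^(-2) + 2^(-2) + 2^(-3) + 2^(-3) + 2^(-3) + 2^(-8)
    = 0.5 + 0.25 + 0.25 + 0.125 + 0.125 + 0.125 + 0.00390625
    = 353/256 = 1.37890625
Since 1.37890625 > 1, Kraft's inequality is NOT satisfied.
A prefix code with these lengths CANNOT exist.

Kraft sum = 1.37890625. Not satisfied.


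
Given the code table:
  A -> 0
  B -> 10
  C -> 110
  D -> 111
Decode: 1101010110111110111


Decoding:
110 -> C
10 -> B
10 -> B
110 -> C
111 -> D
110 -> C
111 -> D


Result: CBBCDCD


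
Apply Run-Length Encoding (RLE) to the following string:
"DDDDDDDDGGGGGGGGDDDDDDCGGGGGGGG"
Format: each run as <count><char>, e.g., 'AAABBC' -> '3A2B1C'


Scanning runs left to right:
  i=0: run of 'D' x 8 -> '8D'
  i=8: run of 'G' x 8 -> '8G'
  i=16: run of 'D' x 6 -> '6D'
  i=22: run of 'C' x 1 -> '1C'
  i=23: run of 'G' x 8 -> '8G'

RLE = 8D8G6D1C8G


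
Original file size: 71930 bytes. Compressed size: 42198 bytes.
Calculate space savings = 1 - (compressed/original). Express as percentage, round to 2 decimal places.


ratio = compressed/original = 42198/71930 = 0.586654
savings = 1 - ratio = 1 - 0.586654 = 0.413346
as a percentage: 0.413346 * 100 = 41.33%

Space savings = 1 - 42198/71930 = 41.33%


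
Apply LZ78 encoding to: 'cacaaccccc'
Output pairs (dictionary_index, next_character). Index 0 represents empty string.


LZ78 encoding steps:
Dictionary: {0: ''}
Step 1: w='' (idx 0), next='c' -> output (0, 'c'), add 'c' as idx 1
Step 2: w='' (idx 0), next='a' -> output (0, 'a'), add 'a' as idx 2
Step 3: w='c' (idx 1), next='a' -> output (1, 'a'), add 'ca' as idx 3
Step 4: w='a' (idx 2), next='c' -> output (2, 'c'), add 'ac' as idx 4
Step 5: w='c' (idx 1), next='c' -> output (1, 'c'), add 'cc' as idx 5
Step 6: w='cc' (idx 5), end of input -> output (5, '')


Encoded: [(0, 'c'), (0, 'a'), (1, 'a'), (2, 'c'), (1, 'c'), (5, '')]


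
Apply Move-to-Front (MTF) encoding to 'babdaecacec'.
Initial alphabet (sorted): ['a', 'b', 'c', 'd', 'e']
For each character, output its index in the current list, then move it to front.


MTF encoding:
'b': index 1 in ['a', 'b', 'c', 'd', 'e'] -> ['b', 'a', 'c', 'd', 'e']
'a': index 1 in ['b', 'a', 'c', 'd', 'e'] -> ['a', 'b', 'c', 'd', 'e']
'b': index 1 in ['a', 'b', 'c', 'd', 'e'] -> ['b', 'a', 'c', 'd', 'e']
'd': index 3 in ['b', 'a', 'c', 'd', 'e'] -> ['d', 'b', 'a', 'c', 'e']
'a': index 2 in ['d', 'b', 'a', 'c', 'e'] -> ['a', 'd', 'b', 'c', 'e']
'e': index 4 in ['a', 'd', 'b', 'c', 'e'] -> ['e', 'a', 'd', 'b', 'c']
'c': index 4 in ['e', 'a', 'd', 'b', 'c'] -> ['c', 'e', 'a', 'd', 'b']
'a': index 2 in ['c', 'e', 'a', 'd', 'b'] -> ['a', 'c', 'e', 'd', 'b']
'c': index 1 in ['a', 'c', 'e', 'd', 'b'] -> ['c', 'a', 'e', 'd', 'b']
'e': index 2 in ['c', 'a', 'e', 'd', 'b'] -> ['e', 'c', 'a', 'd', 'b']
'c': index 1 in ['e', 'c', 'a', 'd', 'b'] -> ['c', 'e', 'a', 'd', 'b']


Output: [1, 1, 1, 3, 2, 4, 4, 2, 1, 2, 1]


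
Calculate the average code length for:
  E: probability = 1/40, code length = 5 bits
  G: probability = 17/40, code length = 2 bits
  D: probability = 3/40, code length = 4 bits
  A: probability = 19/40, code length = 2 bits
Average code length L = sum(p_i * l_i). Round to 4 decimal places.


Weighted contributions p_i * l_i:
  E: (1/40) * 5 = 5/40
  G: (17/40) * 2 = 34/40
  D: (3/40) * 4 = 12/40
  A: (19/40) * 2 = 38/40
Sum = (5 + 34 + 12 + 38)/40 = 89/40

L = 89/40 = 2.2250 bits/symbol


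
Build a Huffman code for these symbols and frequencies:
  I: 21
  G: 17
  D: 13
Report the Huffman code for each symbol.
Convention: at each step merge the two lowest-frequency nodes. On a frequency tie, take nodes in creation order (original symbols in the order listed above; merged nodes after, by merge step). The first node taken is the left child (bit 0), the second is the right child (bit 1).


Huffman tree construction:
Step 1: Merge D(13) + G(17) = 30
Step 2: Merge I(21) + (D+G)(30) = 51
Read each symbol's code off the tree from the root (left child = 0, right child = 1).

Codes:
  I: 0 (length 1)
  G: 11 (length 2)
  D: 10 (length 2)
Average code length: 81/51 = 1.5882 bits/symbol


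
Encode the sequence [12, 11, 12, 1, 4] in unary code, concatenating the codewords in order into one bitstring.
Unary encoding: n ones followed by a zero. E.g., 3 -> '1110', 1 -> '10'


Encode each number as n ones followed by a terminating 0:
  12 -> 1111111111110 (13 bits)
  11 -> 111111111110 (12 bits)
  12 -> 1111111111110 (13 bits)
  1 -> 10 (2 bits)
  4 -> 11110 (5 bits)
Total length = 13 + 12 + 13 + 2 + 5 = 45 bits.

Unary([12, 11, 12, 1, 4]) = 111111111111011111111111011111111111101011110 (45 bits)


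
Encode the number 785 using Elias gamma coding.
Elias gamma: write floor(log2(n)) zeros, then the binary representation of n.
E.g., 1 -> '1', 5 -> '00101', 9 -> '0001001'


num_bits = floor(log2(785)) + 1 = 10
leading_zeros = num_bits - 1 = 9
binary(785) = 1100010001

Elias gamma(785) = '000000000' + '1100010001' = 0000000001100010001 (19 bits)


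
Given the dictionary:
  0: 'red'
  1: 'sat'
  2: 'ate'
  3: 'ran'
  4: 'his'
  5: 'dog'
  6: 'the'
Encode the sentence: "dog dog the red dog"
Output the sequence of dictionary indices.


Look up each word in the dictionary:
  'dog' -> 5
  'dog' -> 5
  'the' -> 6
  'red' -> 0
  'dog' -> 5

Encoded: [5, 5, 6, 0, 5]


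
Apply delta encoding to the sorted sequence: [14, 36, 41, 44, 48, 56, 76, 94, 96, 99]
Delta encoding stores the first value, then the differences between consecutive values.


First value: 14
Deltas:
  36 - 14 = 22
  41 - 36 = 5
  44 - 41 = 3
  48 - 44 = 4
  56 - 48 = 8
  76 - 56 = 20
  94 - 76 = 18
  96 - 94 = 2
  99 - 96 = 3


Delta encoded: [14, 22, 5, 3, 4, 8, 20, 18, 2, 3]


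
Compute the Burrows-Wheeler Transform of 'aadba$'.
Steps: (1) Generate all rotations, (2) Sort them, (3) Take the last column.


Rotations (sorted):
  0: $aadba -> last char: a
  1: a$aadb -> last char: b
  2: aadba$ -> last char: $
  3: adba$a -> last char: a
  4: ba$aad -> last char: d
  5: dba$aa -> last char: a


BWT = ab$ada


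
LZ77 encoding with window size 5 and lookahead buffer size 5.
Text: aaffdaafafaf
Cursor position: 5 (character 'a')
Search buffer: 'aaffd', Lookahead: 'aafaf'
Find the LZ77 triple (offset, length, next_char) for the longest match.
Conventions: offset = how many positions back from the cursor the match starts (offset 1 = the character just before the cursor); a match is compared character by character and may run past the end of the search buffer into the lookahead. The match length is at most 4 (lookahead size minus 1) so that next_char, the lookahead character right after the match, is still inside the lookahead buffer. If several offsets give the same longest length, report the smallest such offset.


Try each offset into the search buffer:
  offset=1 (pos 4, char 'd'): match length 0
  offset=2 (pos 3, char 'f'): match length 0
  offset=3 (pos 2, char 'f'): match length 0
  offset=4 (pos 1, char 'a'): match length 1
  offset=5 (pos 0, char 'a'): match length 3
Longest match has length 3 at offset 5.
next_char = character at position 5 + 3 = 8 -> 'a'

Best match: offset=5, length=3 (matching 'aaf' starting at position 0)
LZ77 triple: (5, 3, 'a')


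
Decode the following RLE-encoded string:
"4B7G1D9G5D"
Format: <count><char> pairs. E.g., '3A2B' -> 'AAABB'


Expanding each <count><char> pair:
  4B -> 'BBBB'
  7G -> 'GGGGGGG'
  1D -> 'D'
  9G -> 'GGGGGGGGG'
  5D -> 'DDDDD'

Decoded = BBBBGGGGGGGDGGGGGGGGGDDDDD


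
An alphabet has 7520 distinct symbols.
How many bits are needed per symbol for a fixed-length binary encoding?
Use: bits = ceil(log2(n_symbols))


log2(7520) = 12.8765
Bracket: 2^12 = 4096 < 7520 <= 2^13 = 8192
So ceil(log2(7520)) = 13

bits = ceil(log2(7520)) = ceil(12.8765) = 13 bits


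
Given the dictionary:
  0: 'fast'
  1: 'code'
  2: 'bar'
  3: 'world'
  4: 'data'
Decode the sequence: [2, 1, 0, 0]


Look up each index in the dictionary:
  2 -> 'bar'
  1 -> 'code'
  0 -> 'fast'
  0 -> 'fast'

Decoded: "bar code fast fast"


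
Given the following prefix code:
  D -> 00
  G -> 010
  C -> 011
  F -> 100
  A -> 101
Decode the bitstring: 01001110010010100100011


Decoding step by step:
Bits 010 -> G
Bits 011 -> C
Bits 100 -> F
Bits 100 -> F
Bits 101 -> A
Bits 00 -> D
Bits 100 -> F
Bits 011 -> C


Decoded message: GCFFADFC


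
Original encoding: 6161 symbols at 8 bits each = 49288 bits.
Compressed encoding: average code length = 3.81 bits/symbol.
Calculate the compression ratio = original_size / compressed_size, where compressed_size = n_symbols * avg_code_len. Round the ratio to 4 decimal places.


original_size = n_symbols * orig_bits = 6161 * 8 = 49288 bits
compressed_size = n_symbols * avg_code_len = 6161 * 3.81 = 23473.41 bits
ratio = original_size / compressed_size = 49288 / 23473.41 = 2.0997

Compression ratio = 2.0997


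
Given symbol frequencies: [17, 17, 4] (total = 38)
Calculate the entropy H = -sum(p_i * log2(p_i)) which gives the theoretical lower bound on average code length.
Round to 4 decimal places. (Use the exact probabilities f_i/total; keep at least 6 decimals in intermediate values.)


Per-symbol terms -p_i * log2(p_i) with p_i = f_i/38:
  p = 17/38 = 0.447368: log2(p) = -1.160465, -p*log2(p) = 0.519155
  p = 17/38 = 0.447368: log2(p) = -1.160465, -p*log2(p) = 0.519155
  p = 4/38 = 0.105263: log2(p) = -3.247928, -p*log2(p) = 0.341887
H = 0.519155 + 0.519155 + 0.341887 = 1.380197

H = 1.3802 bits/symbol


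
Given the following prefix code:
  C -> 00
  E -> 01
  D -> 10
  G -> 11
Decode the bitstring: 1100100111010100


Decoding step by step:
Bits 11 -> G
Bits 00 -> C
Bits 10 -> D
Bits 01 -> E
Bits 11 -> G
Bits 01 -> E
Bits 01 -> E
Bits 00 -> C


Decoded message: GCDEGEEC


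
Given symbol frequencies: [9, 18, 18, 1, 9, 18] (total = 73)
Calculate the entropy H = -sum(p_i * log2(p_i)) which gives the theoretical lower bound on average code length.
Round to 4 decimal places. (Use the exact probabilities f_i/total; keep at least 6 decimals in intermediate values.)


Per-symbol terms -p_i * log2(p_i) with p_i = f_i/73:
  p = 9/73 = 0.123288: log2(p) = -3.019900, -p*log2(p) = 0.372316
  p = 18/73 = 0.246575: log2(p) = -2.019900, -p*log2(p) = 0.498057
  p = 18/73 = 0.246575: log2(p) = -2.019900, -p*log2(p) = 0.498057
  p = 1/73 = 0.013699: log2(p) = -6.189825, -p*log2(p) = 0.084792
  p = 9/73 = 0.123288: log2(p) = -3.019900, -p*log2(p) = 0.372316
  p = 18/73 = 0.246575: log2(p) = -2.019900, -p*log2(p) = 0.498057
H = 0.372316 + 0.498057 + 0.498057 + 0.084792 + 0.372316 + 0.498057 = 2.323595

H = 2.3236 bits/symbol


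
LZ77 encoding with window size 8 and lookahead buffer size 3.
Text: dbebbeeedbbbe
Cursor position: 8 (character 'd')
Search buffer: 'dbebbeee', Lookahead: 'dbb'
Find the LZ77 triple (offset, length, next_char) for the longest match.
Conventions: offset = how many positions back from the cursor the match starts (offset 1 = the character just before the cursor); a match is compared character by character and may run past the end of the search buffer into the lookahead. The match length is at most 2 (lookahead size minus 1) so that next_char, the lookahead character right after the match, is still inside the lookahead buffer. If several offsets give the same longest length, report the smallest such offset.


Try each offset into the search buffer:
  offset=1 (pos 7, char 'e'): match length 0
  offset=2 (pos 6, char 'e'): match length 0
  offset=3 (pos 5, char 'e'): match length 0
  offset=4 (pos 4, char 'b'): match length 0
  offset=5 (pos 3, char 'b'): match length 0
  offset=6 (pos 2, char 'e'): match length 0
  offset=7 (pos 1, char 'b'): match length 0
  offset=8 (pos 0, char 'd'): match length 2
Longest match has length 2 at offset 8.
next_char = character at position 8 + 2 = 10 -> 'b'

Best match: offset=8, length=2 (matching 'db' starting at position 0)
LZ77 triple: (8, 2, 'b')


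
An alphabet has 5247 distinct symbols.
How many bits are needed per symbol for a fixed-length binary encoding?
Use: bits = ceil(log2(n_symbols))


log2(5247) = 12.3573
Bracket: 2^12 = 4096 < 5247 <= 2^13 = 8192
So ceil(log2(5247)) = 13

bits = ceil(log2(5247)) = ceil(12.3573) = 13 bits


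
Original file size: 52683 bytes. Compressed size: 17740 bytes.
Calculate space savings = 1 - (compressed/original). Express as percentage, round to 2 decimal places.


ratio = compressed/original = 17740/52683 = 0.336731
savings = 1 - ratio = 1 - 0.336731 = 0.663269
as a percentage: 0.663269 * 100 = 66.33%

Space savings = 1 - 17740/52683 = 66.33%


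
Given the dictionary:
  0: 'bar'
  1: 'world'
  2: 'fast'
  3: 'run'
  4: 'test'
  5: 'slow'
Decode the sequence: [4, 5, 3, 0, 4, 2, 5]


Look up each index in the dictionary:
  4 -> 'test'
  5 -> 'slow'
  3 -> 'run'
  0 -> 'bar'
  4 -> 'test'
  2 -> 'fast'
  5 -> 'slow'

Decoded: "test slow run bar test fast slow"


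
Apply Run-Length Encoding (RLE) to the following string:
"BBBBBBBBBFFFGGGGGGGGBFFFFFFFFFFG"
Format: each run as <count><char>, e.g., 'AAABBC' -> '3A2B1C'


Scanning runs left to right:
  i=0: run of 'B' x 9 -> '9B'
  i=9: run of 'F' x 3 -> '3F'
  i=12: run of 'G' x 8 -> '8G'
  i=20: run of 'B' x 1 -> '1B'
  i=21: run of 'F' x 10 -> '10F'
  i=31: run of 'G' x 1 -> '1G'

RLE = 9B3F8G1B10F1G


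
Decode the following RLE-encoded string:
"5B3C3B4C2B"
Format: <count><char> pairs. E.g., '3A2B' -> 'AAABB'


Expanding each <count><char> pair:
  5B -> 'BBBBB'
  3C -> 'CCC'
  3B -> 'BBB'
  4C -> 'CCCC'
  2B -> 'BB'

Decoded = BBBBBCCCBBBCCCCBB


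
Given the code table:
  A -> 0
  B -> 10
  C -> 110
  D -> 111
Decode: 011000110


Decoding:
0 -> A
110 -> C
0 -> A
0 -> A
110 -> C


Result: ACAAC


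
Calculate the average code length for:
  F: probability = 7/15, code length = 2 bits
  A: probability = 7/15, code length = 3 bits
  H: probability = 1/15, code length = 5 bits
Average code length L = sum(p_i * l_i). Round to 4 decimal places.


Weighted contributions p_i * l_i:
  F: (7/15) * 2 = 14/15
  A: (7/15) * 3 = 21/15
  H: (1/15) * 5 = 5/15
Sum = (14 + 21 + 5)/15 = 40/15

L = 40/15 = 2.6667 bits/symbol


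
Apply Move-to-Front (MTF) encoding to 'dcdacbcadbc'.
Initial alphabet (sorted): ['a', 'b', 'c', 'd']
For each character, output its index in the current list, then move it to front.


MTF encoding:
'd': index 3 in ['a', 'b', 'c', 'd'] -> ['d', 'a', 'b', 'c']
'c': index 3 in ['d', 'a', 'b', 'c'] -> ['c', 'd', 'a', 'b']
'd': index 1 in ['c', 'd', 'a', 'b'] -> ['d', 'c', 'a', 'b']
'a': index 2 in ['d', 'c', 'a', 'b'] -> ['a', 'd', 'c', 'b']
'c': index 2 in ['a', 'd', 'c', 'b'] -> ['c', 'a', 'd', 'b']
'b': index 3 in ['c', 'a', 'd', 'b'] -> ['b', 'c', 'a', 'd']
'c': index 1 in ['b', 'c', 'a', 'd'] -> ['c', 'b', 'a', 'd']
'a': index 2 in ['c', 'b', 'a', 'd'] -> ['a', 'c', 'b', 'd']
'd': index 3 in ['a', 'c', 'b', 'd'] -> ['d', 'a', 'c', 'b']
'b': index 3 in ['d', 'a', 'c', 'b'] -> ['b', 'd', 'a', 'c']
'c': index 3 in ['b', 'd', 'a', 'c'] -> ['c', 'b', 'd', 'a']


Output: [3, 3, 1, 2, 2, 3, 1, 2, 3, 3, 3]


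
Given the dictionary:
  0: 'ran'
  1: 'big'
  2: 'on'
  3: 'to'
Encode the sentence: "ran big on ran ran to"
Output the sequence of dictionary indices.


Look up each word in the dictionary:
  'ran' -> 0
  'big' -> 1
  'on' -> 2
  'ran' -> 0
  'ran' -> 0
  'to' -> 3

Encoded: [0, 1, 2, 0, 0, 3]


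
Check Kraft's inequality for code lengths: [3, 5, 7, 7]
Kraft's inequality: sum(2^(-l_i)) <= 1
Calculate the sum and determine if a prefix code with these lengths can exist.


Sum = 2^(-3) + 2^(-5) + 2^(-7) + 2^(-7)
    = 0.125 + 0.03125 + 0.0078125 + 0.0078125
    = 22/128 = 0.171875
Since 0.171875 <= 1, Kraft's inequality IS satisfied.
A prefix code with these lengths CAN exist.

Kraft sum = 0.171875. Satisfied.


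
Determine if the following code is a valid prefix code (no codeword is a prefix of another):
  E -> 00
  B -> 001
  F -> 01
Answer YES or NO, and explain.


Checking each pair (does one codeword prefix another?):
  E='00' vs B='001': prefix -- VIOLATION

NO -- this is NOT a valid prefix code. E (00) is a prefix of B (001).


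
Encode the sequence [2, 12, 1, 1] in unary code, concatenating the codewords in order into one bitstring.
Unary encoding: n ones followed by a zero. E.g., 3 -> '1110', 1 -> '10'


Encode each number as n ones followed by a terminating 0:
  2 -> 110 (3 bits)
  12 -> 1111111111110 (13 bits)
  1 -> 10 (2 bits)
  1 -> 10 (2 bits)
Total length = 3 + 13 + 2 + 2 = 20 bits.

Unary([2, 12, 1, 1]) = 11011111111111101010 (20 bits)


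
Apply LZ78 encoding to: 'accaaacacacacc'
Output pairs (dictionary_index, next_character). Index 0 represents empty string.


LZ78 encoding steps:
Dictionary: {0: ''}
Step 1: w='' (idx 0), next='a' -> output (0, 'a'), add 'a' as idx 1
Step 2: w='' (idx 0), next='c' -> output (0, 'c'), add 'c' as idx 2
Step 3: w='c' (idx 2), next='a' -> output (2, 'a'), add 'ca' as idx 3
Step 4: w='a' (idx 1), next='a' -> output (1, 'a'), add 'aa' as idx 4
Step 5: w='ca' (idx 3), next='c' -> output (3, 'c'), add 'cac' as idx 5
Step 6: w='a' (idx 1), next='c' -> output (1, 'c'), add 'ac' as idx 6
Step 7: w='ac' (idx 6), next='c' -> output (6, 'c'), add 'acc' as idx 7


Encoded: [(0, 'a'), (0, 'c'), (2, 'a'), (1, 'a'), (3, 'c'), (1, 'c'), (6, 'c')]


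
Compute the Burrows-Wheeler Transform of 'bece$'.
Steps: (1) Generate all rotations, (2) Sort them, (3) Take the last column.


Rotations (sorted):
  0: $bece -> last char: e
  1: bece$ -> last char: $
  2: ce$be -> last char: e
  3: e$bec -> last char: c
  4: ece$b -> last char: b


BWT = e$ecb


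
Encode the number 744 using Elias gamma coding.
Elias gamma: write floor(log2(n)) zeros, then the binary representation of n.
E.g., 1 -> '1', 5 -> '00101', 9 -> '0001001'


num_bits = floor(log2(744)) + 1 = 10
leading_zeros = num_bits - 1 = 9
binary(744) = 1011101000

Elias gamma(744) = '000000000' + '1011101000' = 0000000001011101000 (19 bits)


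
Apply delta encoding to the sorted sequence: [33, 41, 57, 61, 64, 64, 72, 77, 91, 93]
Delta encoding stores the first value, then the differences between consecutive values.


First value: 33
Deltas:
  41 - 33 = 8
  57 - 41 = 16
  61 - 57 = 4
  64 - 61 = 3
  64 - 64 = 0
  72 - 64 = 8
  77 - 72 = 5
  91 - 77 = 14
  93 - 91 = 2


Delta encoded: [33, 8, 16, 4, 3, 0, 8, 5, 14, 2]


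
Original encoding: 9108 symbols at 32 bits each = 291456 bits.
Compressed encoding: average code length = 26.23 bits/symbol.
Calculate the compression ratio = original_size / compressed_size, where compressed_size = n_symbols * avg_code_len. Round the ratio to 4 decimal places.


original_size = n_symbols * orig_bits = 9108 * 32 = 291456 bits
compressed_size = n_symbols * avg_code_len = 9108 * 26.23 = 238902.84 bits
ratio = original_size / compressed_size = 291456 / 238902.84 = 1.22

Compression ratio = 1.22


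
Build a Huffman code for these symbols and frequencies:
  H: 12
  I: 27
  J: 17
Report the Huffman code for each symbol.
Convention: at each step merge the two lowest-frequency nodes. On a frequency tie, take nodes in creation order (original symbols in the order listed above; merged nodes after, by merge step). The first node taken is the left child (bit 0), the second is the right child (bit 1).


Huffman tree construction:
Step 1: Merge H(12) + J(17) = 29
Step 2: Merge I(27) + (H+J)(29) = 56
Read each symbol's code off the tree from the root (left child = 0, right child = 1).

Codes:
  H: 10 (length 2)
  I: 0 (length 1)
  J: 11 (length 2)
Average code length: 85/56 = 1.5179 bits/symbol


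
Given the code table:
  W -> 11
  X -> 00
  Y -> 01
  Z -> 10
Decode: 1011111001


Decoding:
10 -> Z
11 -> W
11 -> W
10 -> Z
01 -> Y


Result: ZWWZY


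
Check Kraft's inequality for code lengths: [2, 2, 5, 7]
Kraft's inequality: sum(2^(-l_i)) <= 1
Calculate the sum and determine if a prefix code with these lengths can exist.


Sum = 2^(-2) + 2^(-2) + 2^(-5) + 2^(-7)
    = 0.25 + 0.25 + 0.03125 + 0.0078125
    = 69/128 = 0.5390625
Since 0.5390625 <= 1, Kraft's inequality IS satisfied.
A prefix code with these lengths CAN exist.

Kraft sum = 0.5390625. Satisfied.


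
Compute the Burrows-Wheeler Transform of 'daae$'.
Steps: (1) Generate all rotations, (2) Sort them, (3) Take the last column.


Rotations (sorted):
  0: $daae -> last char: e
  1: aae$d -> last char: d
  2: ae$da -> last char: a
  3: daae$ -> last char: $
  4: e$daa -> last char: a


BWT = eda$a


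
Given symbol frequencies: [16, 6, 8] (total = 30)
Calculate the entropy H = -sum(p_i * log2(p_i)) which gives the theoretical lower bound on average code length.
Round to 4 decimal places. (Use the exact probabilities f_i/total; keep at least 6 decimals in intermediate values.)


Per-symbol terms -p_i * log2(p_i) with p_i = f_i/30:
  p = 16/30 = 0.533333: log2(p) = -0.906891, -p*log2(p) = 0.483675
  p = 6/30 = 0.200000: log2(p) = -2.321928, -p*log2(p) = 0.464386
  p = 8/30 = 0.266667: log2(p) = -1.906891, -p*log2(p) = 0.508504
H = 0.483675 + 0.464386 + 0.508504 = 1.456565

H = 1.4566 bits/symbol


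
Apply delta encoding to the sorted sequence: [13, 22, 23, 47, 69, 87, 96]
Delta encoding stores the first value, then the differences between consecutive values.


First value: 13
Deltas:
  22 - 13 = 9
  23 - 22 = 1
  47 - 23 = 24
  69 - 47 = 22
  87 - 69 = 18
  96 - 87 = 9


Delta encoded: [13, 9, 1, 24, 22, 18, 9]


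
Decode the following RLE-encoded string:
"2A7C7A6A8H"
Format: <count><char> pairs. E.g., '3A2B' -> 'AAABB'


Expanding each <count><char> pair:
  2A -> 'AA'
  7C -> 'CCCCCCC'
  7A -> 'AAAAAAA'
  6A -> 'AAAAAA'
  8H -> 'HHHHHHHH'

Decoded = AACCCCCCCAAAAAAAAAAAAAHHHHHHHH


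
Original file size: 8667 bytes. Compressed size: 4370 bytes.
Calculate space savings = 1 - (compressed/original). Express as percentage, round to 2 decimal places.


ratio = compressed/original = 4370/8667 = 0.504211
savings = 1 - ratio = 1 - 0.504211 = 0.495789
as a percentage: 0.495789 * 100 = 49.58%

Space savings = 1 - 4370/8667 = 49.58%


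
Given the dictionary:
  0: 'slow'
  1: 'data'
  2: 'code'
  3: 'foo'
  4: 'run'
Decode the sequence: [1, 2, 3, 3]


Look up each index in the dictionary:
  1 -> 'data'
  2 -> 'code'
  3 -> 'foo'
  3 -> 'foo'

Decoded: "data code foo foo"


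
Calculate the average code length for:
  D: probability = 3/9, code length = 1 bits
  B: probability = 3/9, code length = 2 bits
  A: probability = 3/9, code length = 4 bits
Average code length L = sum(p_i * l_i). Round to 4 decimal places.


Weighted contributions p_i * l_i:
  D: (3/9) * 1 = 3/9
  B: (3/9) * 2 = 6/9
  A: (3/9) * 4 = 12/9
Sum = (3 + 6 + 12)/9 = 21/9

L = 21/9 = 2.3333 bits/symbol


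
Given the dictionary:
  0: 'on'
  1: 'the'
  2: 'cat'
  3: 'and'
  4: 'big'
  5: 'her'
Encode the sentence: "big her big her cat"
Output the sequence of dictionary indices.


Look up each word in the dictionary:
  'big' -> 4
  'her' -> 5
  'big' -> 4
  'her' -> 5
  'cat' -> 2

Encoded: [4, 5, 4, 5, 2]


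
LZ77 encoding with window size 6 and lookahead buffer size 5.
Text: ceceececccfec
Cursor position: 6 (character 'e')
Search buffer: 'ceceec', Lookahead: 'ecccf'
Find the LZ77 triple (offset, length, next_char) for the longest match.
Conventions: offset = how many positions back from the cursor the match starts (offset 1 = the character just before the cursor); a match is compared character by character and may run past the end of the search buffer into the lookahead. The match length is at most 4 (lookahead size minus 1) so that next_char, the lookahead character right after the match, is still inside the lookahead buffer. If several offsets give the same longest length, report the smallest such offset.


Try each offset into the search buffer:
  offset=1 (pos 5, char 'c'): match length 0
  offset=2 (pos 4, char 'e'): match length 2
  offset=3 (pos 3, char 'e'): match length 1
  offset=4 (pos 2, char 'c'): match length 0
  offset=5 (pos 1, char 'e'): match length 2
  offset=6 (pos 0, char 'c'): match length 0
Longest match has length 2, found at offsets 2, 5; take the smallest, offset 2.
next_char = character at position 6 + 2 = 8 -> 'c'

Best match: offset=2, length=2 (matching 'ec' starting at position 4)
LZ77 triple: (2, 2, 'c')


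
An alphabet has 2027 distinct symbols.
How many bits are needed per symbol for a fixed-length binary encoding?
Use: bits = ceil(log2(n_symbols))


log2(2027) = 10.9851
Bracket: 2^10 = 1024 < 2027 <= 2^11 = 2048
So ceil(log2(2027)) = 11

bits = ceil(log2(2027)) = ceil(10.9851) = 11 bits


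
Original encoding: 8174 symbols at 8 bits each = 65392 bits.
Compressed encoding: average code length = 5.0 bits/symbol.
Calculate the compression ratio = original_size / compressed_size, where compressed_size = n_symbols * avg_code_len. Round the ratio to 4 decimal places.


original_size = n_symbols * orig_bits = 8174 * 8 = 65392 bits
compressed_size = n_symbols * avg_code_len = 8174 * 5.0 = 40870.0 bits
ratio = original_size / compressed_size = 65392 / 40870.0 = 1.6

Compression ratio = 1.6


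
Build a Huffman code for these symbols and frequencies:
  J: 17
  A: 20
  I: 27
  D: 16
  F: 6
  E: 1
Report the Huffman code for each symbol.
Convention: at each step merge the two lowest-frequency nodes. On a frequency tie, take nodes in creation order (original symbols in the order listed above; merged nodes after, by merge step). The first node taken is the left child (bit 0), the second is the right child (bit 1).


Huffman tree construction:
Step 1: Merge E(1) + F(6) = 7
Step 2: Merge (E+F)(7) + D(16) = 23
Step 3: Merge J(17) + A(20) = 37
Step 4: Merge ((E+F)+D)(23) + I(27) = 50
Step 5: Merge (J+A)(37) + (((E+F)+D)+I)(50) = 87
Read each symbol's code off the tree from the root (left child = 0, right child = 1).

Codes:
  J: 00 (length 2)
  A: 01 (length 2)
  I: 11 (length 2)
  D: 101 (length 3)
  F: 1001 (length 4)
  E: 1000 (length 4)
Average code length: 204/87 = 2.3448 bits/symbol


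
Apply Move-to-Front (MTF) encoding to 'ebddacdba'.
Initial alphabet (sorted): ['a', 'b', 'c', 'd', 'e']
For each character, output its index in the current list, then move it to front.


MTF encoding:
'e': index 4 in ['a', 'b', 'c', 'd', 'e'] -> ['e', 'a', 'b', 'c', 'd']
'b': index 2 in ['e', 'a', 'b', 'c', 'd'] -> ['b', 'e', 'a', 'c', 'd']
'd': index 4 in ['b', 'e', 'a', 'c', 'd'] -> ['d', 'b', 'e', 'a', 'c']
'd': index 0 in ['d', 'b', 'e', 'a', 'c'] -> ['d', 'b', 'e', 'a', 'c']
'a': index 3 in ['d', 'b', 'e', 'a', 'c'] -> ['a', 'd', 'b', 'e', 'c']
'c': index 4 in ['a', 'd', 'b', 'e', 'c'] -> ['c', 'a', 'd', 'b', 'e']
'd': index 2 in ['c', 'a', 'd', 'b', 'e'] -> ['d', 'c', 'a', 'b', 'e']
'b': index 3 in ['d', 'c', 'a', 'b', 'e'] -> ['b', 'd', 'c', 'a', 'e']
'a': index 3 in ['b', 'd', 'c', 'a', 'e'] -> ['a', 'b', 'd', 'c', 'e']


Output: [4, 2, 4, 0, 3, 4, 2, 3, 3]


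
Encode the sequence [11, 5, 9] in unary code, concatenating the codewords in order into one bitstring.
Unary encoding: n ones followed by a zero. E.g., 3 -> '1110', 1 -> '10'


Encode each number as n ones followed by a terminating 0:
  11 -> 111111111110 (12 bits)
  5 -> 111110 (6 bits)
  9 -> 1111111110 (10 bits)
Total length = 12 + 6 + 10 = 28 bits.

Unary([11, 5, 9]) = 1111111111101111101111111110 (28 bits)


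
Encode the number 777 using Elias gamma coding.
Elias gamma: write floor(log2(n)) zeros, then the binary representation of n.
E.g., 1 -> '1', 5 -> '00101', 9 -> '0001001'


num_bits = floor(log2(777)) + 1 = 10
leading_zeros = num_bits - 1 = 9
binary(777) = 1100001001

Elias gamma(777) = '000000000' + '1100001001' = 0000000001100001001 (19 bits)


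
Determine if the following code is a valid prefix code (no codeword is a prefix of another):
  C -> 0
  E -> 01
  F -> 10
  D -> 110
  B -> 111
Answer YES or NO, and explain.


Checking each pair (does one codeword prefix another?):
  C='0' vs E='01': prefix -- VIOLATION

NO -- this is NOT a valid prefix code. C (0) is a prefix of E (01).


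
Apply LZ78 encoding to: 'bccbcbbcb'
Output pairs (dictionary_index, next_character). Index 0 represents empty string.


LZ78 encoding steps:
Dictionary: {0: ''}
Step 1: w='' (idx 0), next='b' -> output (0, 'b'), add 'b' as idx 1
Step 2: w='' (idx 0), next='c' -> output (0, 'c'), add 'c' as idx 2
Step 3: w='c' (idx 2), next='b' -> output (2, 'b'), add 'cb' as idx 3
Step 4: w='cb' (idx 3), next='b' -> output (3, 'b'), add 'cbb' as idx 4
Step 5: w='cb' (idx 3), end of input -> output (3, '')


Encoded: [(0, 'b'), (0, 'c'), (2, 'b'), (3, 'b'), (3, '')]


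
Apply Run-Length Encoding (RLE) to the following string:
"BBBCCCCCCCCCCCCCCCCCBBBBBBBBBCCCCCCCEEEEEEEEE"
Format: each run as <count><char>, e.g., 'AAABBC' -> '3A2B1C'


Scanning runs left to right:
  i=0: run of 'B' x 3 -> '3B'
  i=3: run of 'C' x 17 -> '17C'
  i=20: run of 'B' x 9 -> '9B'
  i=29: run of 'C' x 7 -> '7C'
  i=36: run of 'E' x 9 -> '9E'

RLE = 3B17C9B7C9E


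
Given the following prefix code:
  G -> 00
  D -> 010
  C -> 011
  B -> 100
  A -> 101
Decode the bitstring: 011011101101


Decoding step by step:
Bits 011 -> C
Bits 011 -> C
Bits 101 -> A
Bits 101 -> A


Decoded message: CCAA


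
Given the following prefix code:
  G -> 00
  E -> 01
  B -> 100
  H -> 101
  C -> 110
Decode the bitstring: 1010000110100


Decoding step by step:
Bits 101 -> H
Bits 00 -> G
Bits 00 -> G
Bits 110 -> C
Bits 100 -> B


Decoded message: HGGCB


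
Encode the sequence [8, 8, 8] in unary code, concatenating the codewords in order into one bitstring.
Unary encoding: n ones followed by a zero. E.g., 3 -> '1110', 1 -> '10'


Encode each number as n ones followed by a terminating 0:
  8 -> 111111110 (9 bits)
  8 -> 111111110 (9 bits)
  8 -> 111111110 (9 bits)
Total length = 9 + 9 + 9 = 27 bits.

Unary([8, 8, 8]) = 111111110111111110111111110 (27 bits)


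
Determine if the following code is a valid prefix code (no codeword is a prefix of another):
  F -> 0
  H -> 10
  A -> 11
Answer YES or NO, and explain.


Checking each pair (does one codeword prefix another?):
  F='0' vs H='10': no prefix
  F='0' vs A='11': no prefix
  H='10' vs F='0': no prefix
  H='10' vs A='11': no prefix
  A='11' vs F='0': no prefix
  A='11' vs H='10': no prefix
No violation found over all pairs.

YES -- this is a valid prefix code. No codeword is a prefix of any other codeword.


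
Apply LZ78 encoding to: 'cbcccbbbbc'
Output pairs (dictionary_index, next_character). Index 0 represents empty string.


LZ78 encoding steps:
Dictionary: {0: ''}
Step 1: w='' (idx 0), next='c' -> output (0, 'c'), add 'c' as idx 1
Step 2: w='' (idx 0), next='b' -> output (0, 'b'), add 'b' as idx 2
Step 3: w='c' (idx 1), next='c' -> output (1, 'c'), add 'cc' as idx 3
Step 4: w='c' (idx 1), next='b' -> output (1, 'b'), add 'cb' as idx 4
Step 5: w='b' (idx 2), next='b' -> output (2, 'b'), add 'bb' as idx 5
Step 6: w='b' (idx 2), next='c' -> output (2, 'c'), add 'bc' as idx 6


Encoded: [(0, 'c'), (0, 'b'), (1, 'c'), (1, 'b'), (2, 'b'), (2, 'c')]


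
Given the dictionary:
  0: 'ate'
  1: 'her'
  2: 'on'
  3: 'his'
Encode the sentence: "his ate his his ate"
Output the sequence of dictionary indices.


Look up each word in the dictionary:
  'his' -> 3
  'ate' -> 0
  'his' -> 3
  'his' -> 3
  'ate' -> 0

Encoded: [3, 0, 3, 3, 0]


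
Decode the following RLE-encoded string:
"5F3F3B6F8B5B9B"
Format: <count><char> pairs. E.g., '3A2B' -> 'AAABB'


Expanding each <count><char> pair:
  5F -> 'FFFFF'
  3F -> 'FFF'
  3B -> 'BBB'
  6F -> 'FFFFFF'
  8B -> 'BBBBBBBB'
  5B -> 'BBBBB'
  9B -> 'BBBBBBBBB'

Decoded = FFFFFFFFBBBFFFFFFBBBBBBBBBBBBBBBBBBBBBB


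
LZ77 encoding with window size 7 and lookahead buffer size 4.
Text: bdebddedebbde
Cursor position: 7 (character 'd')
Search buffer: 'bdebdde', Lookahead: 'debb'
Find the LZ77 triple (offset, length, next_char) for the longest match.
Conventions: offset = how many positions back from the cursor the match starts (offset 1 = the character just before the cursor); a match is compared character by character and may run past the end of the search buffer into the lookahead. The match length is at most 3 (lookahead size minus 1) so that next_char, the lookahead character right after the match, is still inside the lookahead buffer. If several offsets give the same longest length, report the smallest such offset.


Try each offset into the search buffer:
  offset=1 (pos 6, char 'e'): match length 0
  offset=2 (pos 5, char 'd'): match length 2
  offset=3 (pos 4, char 'd'): match length 1
  offset=4 (pos 3, char 'b'): match length 0
  offset=5 (pos 2, char 'e'): match length 0
  offset=6 (pos 1, char 'd'): match length 3
  offset=7 (pos 0, char 'b'): match length 0
Longest match has length 3 at offset 6.
next_char = character at position 7 + 3 = 10 -> 'b'

Best match: offset=6, length=3 (matching 'deb' starting at position 1)
LZ77 triple: (6, 3, 'b')


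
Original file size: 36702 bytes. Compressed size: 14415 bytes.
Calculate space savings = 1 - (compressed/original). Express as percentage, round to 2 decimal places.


ratio = compressed/original = 14415/36702 = 0.392758
savings = 1 - ratio = 1 - 0.392758 = 0.607242
as a percentage: 0.607242 * 100 = 60.72%

Space savings = 1 - 14415/36702 = 60.72%


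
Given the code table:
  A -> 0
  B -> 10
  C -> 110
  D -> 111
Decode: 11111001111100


Decoding:
111 -> D
110 -> C
0 -> A
111 -> D
110 -> C
0 -> A


Result: DCADCA


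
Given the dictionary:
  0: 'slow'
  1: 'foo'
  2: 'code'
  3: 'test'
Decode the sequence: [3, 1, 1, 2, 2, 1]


Look up each index in the dictionary:
  3 -> 'test'
  1 -> 'foo'
  1 -> 'foo'
  2 -> 'code'
  2 -> 'code'
  1 -> 'foo'

Decoded: "test foo foo code code foo"


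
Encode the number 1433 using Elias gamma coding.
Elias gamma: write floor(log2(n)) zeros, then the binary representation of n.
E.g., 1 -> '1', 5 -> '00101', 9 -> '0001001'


num_bits = floor(log2(1433)) + 1 = 11
leading_zeros = num_bits - 1 = 10
binary(1433) = 10110011001

Elias gamma(1433) = '0000000000' + '10110011001' = 000000000010110011001 (21 bits)


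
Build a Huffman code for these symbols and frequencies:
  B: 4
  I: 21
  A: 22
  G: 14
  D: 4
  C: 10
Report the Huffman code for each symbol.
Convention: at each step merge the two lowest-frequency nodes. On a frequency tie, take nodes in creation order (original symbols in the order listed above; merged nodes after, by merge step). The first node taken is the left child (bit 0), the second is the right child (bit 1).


Huffman tree construction:
Step 1: Merge B(4) + D(4) = 8
Step 2: Merge (B+D)(8) + C(10) = 18
Step 3: Merge G(14) + ((B+D)+C)(18) = 32
Step 4: Merge I(21) + A(22) = 43
Step 5: Merge (G+((B+D)+C))(32) + (I+A)(43) = 75
Read each symbol's code off the tree from the root (left child = 0, right child = 1).

Codes:
  B: 0100 (length 4)
  I: 10 (length 2)
  A: 11 (length 2)
  G: 00 (length 2)
  D: 0101 (length 4)
  C: 011 (length 3)
Average code length: 176/75 = 2.3467 bits/symbol
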